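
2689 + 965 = 3654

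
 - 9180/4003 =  - 3 + 2829/4003  =  - 2.29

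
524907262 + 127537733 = 652444995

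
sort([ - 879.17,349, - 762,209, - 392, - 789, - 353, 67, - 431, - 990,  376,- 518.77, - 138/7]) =[ - 990, - 879.17, - 789, - 762, - 518.77, - 431, - 392, -353, - 138/7, 67, 209, 349,376 ]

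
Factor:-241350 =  - 2^1 * 3^1*5^2*1609^1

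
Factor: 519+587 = 2^1*7^1*79^1 = 1106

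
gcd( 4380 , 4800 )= 60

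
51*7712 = 393312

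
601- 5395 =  - 4794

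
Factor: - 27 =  - 3^3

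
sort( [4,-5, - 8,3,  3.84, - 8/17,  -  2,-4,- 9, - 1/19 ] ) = [ - 9, - 8, - 5, - 4, -2, - 8/17,  -  1/19,3,3.84,4]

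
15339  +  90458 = 105797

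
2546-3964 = - 1418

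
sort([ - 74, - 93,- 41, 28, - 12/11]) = [ - 93, - 74, - 41, - 12/11 , 28]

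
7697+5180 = 12877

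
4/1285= 4/1285 = 0.00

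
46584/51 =913 + 7/17=   913.41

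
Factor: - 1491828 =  - 2^2*3^1*13^1*73^1 * 131^1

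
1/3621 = 1/3621 = 0.00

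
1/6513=1/6513=0.00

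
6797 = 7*971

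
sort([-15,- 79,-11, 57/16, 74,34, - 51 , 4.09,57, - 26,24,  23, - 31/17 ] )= [ - 79, - 51 , - 26,-15, - 11, - 31/17, 57/16,4.09,23, 24, 34,57, 74 ]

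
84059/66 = 1273 + 41/66= 1273.62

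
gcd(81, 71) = 1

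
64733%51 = 14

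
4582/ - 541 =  - 4582/541 = -  8.47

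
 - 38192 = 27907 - 66099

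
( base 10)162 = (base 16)a2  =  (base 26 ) 66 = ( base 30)5c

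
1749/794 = 2+161/794 = 2.20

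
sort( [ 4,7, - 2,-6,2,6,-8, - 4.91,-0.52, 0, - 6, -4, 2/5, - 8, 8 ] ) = [-8, - 8,-6, - 6, - 4.91, -4, - 2, - 0.52,0, 2/5,  2,4,6,7,8] 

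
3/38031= 1/12677 = 0.00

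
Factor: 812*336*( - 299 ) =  - 2^6*3^1 * 7^2*13^1 * 23^1*29^1 = - 81576768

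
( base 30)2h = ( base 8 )115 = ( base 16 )4d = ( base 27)2N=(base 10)77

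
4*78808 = 315232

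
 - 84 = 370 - 454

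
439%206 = 27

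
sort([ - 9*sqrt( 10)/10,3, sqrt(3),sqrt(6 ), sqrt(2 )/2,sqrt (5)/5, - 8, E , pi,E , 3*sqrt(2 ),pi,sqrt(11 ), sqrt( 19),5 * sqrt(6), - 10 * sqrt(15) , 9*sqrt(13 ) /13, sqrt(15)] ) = [-10*sqrt(15 ), - 8 , - 9*sqrt(10 ) /10,sqrt(5 )/5, sqrt(2)/2,sqrt(3),sqrt( 6), 9*sqrt(13 ) /13,E, E,3,pi,pi,sqrt(11),sqrt( 15 ),3 * sqrt(2 ),  sqrt(19),5 * sqrt(6)] 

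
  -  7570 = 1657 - 9227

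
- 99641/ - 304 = 327 + 233/304 = 327.77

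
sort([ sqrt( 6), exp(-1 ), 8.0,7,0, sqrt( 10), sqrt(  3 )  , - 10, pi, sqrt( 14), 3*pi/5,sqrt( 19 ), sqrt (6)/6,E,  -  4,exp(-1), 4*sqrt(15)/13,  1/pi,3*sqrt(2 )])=[ - 10,-4,0,1/pi,exp(-1 ),exp( - 1), sqrt(6 ) /6 , 4*sqrt( 15)/13,  sqrt(3 ), 3*pi/5,sqrt(6),E,  pi,  sqrt( 10), sqrt(14) , 3*sqrt ( 2 ),sqrt(19),7,8.0 ] 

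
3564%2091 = 1473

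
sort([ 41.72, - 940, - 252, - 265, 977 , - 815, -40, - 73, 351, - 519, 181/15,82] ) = [-940, - 815, - 519, - 265, - 252, - 73, - 40,  181/15, 41.72, 82,351, 977]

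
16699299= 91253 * 183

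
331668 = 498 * 666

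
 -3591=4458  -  8049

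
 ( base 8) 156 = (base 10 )110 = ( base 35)35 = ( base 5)420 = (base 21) 55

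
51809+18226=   70035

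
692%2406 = 692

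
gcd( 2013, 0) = 2013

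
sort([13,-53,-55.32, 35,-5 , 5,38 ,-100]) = [-100, - 55.32  , - 53, - 5 , 5  ,  13, 35,38 ] 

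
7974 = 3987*2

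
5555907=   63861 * 87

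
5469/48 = 1823/16= 113.94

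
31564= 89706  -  58142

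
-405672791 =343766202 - 749438993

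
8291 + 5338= 13629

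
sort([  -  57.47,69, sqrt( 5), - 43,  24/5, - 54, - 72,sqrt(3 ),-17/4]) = [-72,-57.47, -54,-43, - 17/4, sqrt(3),  sqrt ( 5 ),24/5,  69]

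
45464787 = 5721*7947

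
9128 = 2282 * 4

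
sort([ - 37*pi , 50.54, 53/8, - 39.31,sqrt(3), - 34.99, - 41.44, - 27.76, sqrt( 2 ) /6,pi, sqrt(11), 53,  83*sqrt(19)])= [  -  37*pi, - 41.44,  -  39.31, - 34.99, - 27.76, sqrt( 2) /6,sqrt(3),pi, sqrt(11),53/8,  50.54, 53,  83*sqrt(19 )]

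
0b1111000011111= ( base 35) 6AB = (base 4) 1320133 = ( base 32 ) 7gv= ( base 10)7711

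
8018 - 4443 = 3575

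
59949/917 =59949/917=65.38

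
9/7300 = 9/7300 = 0.00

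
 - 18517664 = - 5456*3394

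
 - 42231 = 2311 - 44542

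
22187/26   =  853 + 9/26 = 853.35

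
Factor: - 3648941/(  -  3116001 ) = 3^ ( - 1 ) * 7^( - 1 ) * 148381^( - 1 )*3648941^1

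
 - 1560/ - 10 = 156 + 0/1=156.00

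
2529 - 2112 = 417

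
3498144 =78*44848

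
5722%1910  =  1902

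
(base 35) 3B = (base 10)116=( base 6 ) 312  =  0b1110100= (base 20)5g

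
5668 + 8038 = 13706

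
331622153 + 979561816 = 1311183969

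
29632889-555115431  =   - 525482542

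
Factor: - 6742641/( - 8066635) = 3^1*5^(-1 )*179^(-1)*307^1 * 7321^1*9013^( - 1) 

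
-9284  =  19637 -28921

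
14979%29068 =14979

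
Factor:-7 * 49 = -343 = - 7^3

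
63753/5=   63753/5 = 12750.60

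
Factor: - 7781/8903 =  - 29^ (-1 )*31^1*251^1*307^( - 1 ) 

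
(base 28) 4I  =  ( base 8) 202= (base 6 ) 334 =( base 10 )130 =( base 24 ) 5a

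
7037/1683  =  7037/1683 = 4.18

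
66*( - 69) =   -  4554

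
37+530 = 567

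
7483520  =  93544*80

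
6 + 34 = 40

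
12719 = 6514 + 6205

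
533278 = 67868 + 465410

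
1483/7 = 211 + 6/7 = 211.86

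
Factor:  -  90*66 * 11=  -  65340=-  2^2*  3^3*5^1*11^2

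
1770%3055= 1770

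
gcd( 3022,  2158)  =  2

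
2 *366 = 732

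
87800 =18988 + 68812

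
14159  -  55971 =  - 41812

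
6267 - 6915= - 648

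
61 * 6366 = 388326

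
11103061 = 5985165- - 5117896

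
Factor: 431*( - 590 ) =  - 254290 = - 2^1*5^1*59^1*431^1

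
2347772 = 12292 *191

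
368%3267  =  368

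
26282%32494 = 26282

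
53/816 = 53/816 = 0.06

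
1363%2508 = 1363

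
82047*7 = 574329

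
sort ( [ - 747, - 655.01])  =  [ - 747,-655.01 ]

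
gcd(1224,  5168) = 136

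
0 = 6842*0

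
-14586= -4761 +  - 9825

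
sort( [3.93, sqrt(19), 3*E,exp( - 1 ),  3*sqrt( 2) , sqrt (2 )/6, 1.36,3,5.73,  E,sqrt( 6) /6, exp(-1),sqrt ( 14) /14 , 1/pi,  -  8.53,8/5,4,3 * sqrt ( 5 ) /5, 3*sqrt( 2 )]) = [  -  8.53,sqrt(2)/6, sqrt(14)/14, 1/pi,  exp( - 1),exp ( - 1),sqrt(6 )/6,3*sqrt( 5 )/5,  1.36,8/5,E , 3, 3.93,4,3*sqrt( 2),3*sqrt( 2), sqrt( 19),5.73, 3*E]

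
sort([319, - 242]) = [ - 242,319]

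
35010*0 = 0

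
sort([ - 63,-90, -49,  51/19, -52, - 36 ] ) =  [ - 90, - 63 , - 52, - 49, - 36,51/19 ]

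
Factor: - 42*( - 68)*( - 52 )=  - 2^5*3^1*7^1* 13^1*17^1= - 148512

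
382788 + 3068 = 385856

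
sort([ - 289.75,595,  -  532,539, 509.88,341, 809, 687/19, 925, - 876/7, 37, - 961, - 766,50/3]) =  [ - 961,-766 , - 532, - 289.75, - 876/7,50/3,687/19,  37, 341 , 509.88, 539, 595, 809,925 ] 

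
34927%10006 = 4909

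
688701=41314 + 647387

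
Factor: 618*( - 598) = - 369564=   -2^2*3^1*13^1* 23^1 * 103^1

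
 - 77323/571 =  - 136 + 333/571 = - 135.42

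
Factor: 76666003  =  5843^1*13121^1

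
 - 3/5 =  - 1 + 2/5 = - 0.60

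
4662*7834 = 36522108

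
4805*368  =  1768240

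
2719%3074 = 2719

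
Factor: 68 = 2^2*17^1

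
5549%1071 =194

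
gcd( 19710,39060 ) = 90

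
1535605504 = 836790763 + 698814741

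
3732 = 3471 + 261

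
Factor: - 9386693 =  - 379^1* 24767^1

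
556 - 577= - 21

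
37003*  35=1295105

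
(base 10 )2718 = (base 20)6fi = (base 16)a9e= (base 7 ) 10632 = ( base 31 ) 2PL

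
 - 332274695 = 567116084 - 899390779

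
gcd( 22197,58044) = 21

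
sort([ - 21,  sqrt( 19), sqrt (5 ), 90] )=[-21,  sqrt( 5), sqrt( 19 ) , 90]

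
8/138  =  4/69= 0.06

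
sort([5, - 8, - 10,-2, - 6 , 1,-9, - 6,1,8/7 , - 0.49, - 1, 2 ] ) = [ - 10 ,-9,- 8,-6, - 6 , - 2, - 1,-0.49,1, 1,8/7, 2, 5]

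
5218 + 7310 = 12528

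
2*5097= 10194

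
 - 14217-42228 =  - 56445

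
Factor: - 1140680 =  - 2^3*5^1*28517^1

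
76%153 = 76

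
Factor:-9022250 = -2^1*  5^3*151^1*239^1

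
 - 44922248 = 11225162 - 56147410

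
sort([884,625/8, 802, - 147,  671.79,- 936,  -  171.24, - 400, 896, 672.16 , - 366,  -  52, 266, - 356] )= [ - 936, - 400, - 366, - 356, - 171.24 , - 147,- 52, 625/8 , 266, 671.79, 672.16,802 , 884, 896]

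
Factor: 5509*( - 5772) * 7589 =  - 241314627372 = - 2^2*3^1 * 7^1*13^1*37^1*787^1* 7589^1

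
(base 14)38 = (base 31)1j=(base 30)1K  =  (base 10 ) 50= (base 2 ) 110010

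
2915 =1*2915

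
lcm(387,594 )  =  25542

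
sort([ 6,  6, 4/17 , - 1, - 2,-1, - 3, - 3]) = [ -3,-3, - 2, - 1, - 1,4/17,6, 6]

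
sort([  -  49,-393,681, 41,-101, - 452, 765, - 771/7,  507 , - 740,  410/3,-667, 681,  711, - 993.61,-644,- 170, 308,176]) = [ - 993.61 ,- 740, - 667, - 644,-452,-393, - 170,- 771/7,-101,-49, 41, 410/3, 176,308, 507, 681, 681, 711,  765]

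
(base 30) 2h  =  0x4D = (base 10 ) 77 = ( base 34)29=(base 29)2j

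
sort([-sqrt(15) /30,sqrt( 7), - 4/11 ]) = [-4/11, - sqrt(15)/30, sqrt( 7)]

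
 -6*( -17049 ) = 102294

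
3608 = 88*41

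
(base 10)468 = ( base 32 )EK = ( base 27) h9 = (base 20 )138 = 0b111010100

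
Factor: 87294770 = 2^1*5^1*1031^1*8467^1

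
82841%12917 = 5339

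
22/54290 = 11/27145  =  0.00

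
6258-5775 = 483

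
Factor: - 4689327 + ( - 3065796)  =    -  3^1*2585041^1 = - 7755123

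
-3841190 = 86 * ( - 44665) 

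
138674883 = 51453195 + 87221688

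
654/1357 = 654/1357   =  0.48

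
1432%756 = 676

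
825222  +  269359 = 1094581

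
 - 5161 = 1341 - 6502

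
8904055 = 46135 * 193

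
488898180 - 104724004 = 384174176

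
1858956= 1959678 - 100722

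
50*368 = 18400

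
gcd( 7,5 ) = 1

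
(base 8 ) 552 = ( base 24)F2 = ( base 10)362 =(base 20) i2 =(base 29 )CE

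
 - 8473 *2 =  - 16946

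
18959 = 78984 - 60025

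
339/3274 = 339/3274 =0.10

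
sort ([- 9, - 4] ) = [ - 9, - 4]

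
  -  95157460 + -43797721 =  -138955181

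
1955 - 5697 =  - 3742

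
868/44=217/11= 19.73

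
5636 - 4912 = 724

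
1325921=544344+781577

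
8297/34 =8297/34 = 244.03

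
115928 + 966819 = 1082747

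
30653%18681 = 11972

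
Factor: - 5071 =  - 11^1 * 461^1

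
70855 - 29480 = 41375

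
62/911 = 62/911  =  0.07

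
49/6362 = 49/6362 = 0.01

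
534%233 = 68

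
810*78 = 63180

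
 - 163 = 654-817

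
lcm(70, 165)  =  2310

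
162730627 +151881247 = 314611874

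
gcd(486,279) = 9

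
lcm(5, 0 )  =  0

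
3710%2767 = 943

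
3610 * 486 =1754460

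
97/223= 97/223 = 0.43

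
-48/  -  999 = 16/333 = 0.05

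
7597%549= 460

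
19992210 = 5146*3885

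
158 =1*158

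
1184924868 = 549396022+635528846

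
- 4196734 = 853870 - 5050604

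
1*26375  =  26375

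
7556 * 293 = 2213908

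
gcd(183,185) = 1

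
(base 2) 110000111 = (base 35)b6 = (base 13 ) 241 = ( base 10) 391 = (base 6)1451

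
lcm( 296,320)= 11840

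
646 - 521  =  125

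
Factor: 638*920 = 586960  =  2^4*5^1 * 11^1 * 23^1 *29^1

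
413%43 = 26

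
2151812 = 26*82762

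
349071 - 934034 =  - 584963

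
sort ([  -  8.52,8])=[ - 8.52,8]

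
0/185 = 0 = 0.00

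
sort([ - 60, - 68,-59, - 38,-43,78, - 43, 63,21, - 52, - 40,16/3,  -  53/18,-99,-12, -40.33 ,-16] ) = [ - 99, - 68 ,-60, -59, - 52,-43,-43,- 40.33,-40,-38, - 16, - 12,-53/18,16/3,21, 63,78 ] 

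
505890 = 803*630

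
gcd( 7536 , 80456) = 8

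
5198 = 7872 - 2674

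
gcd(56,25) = 1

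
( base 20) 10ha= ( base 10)8350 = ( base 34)77K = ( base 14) 3086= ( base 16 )209e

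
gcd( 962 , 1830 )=2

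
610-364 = 246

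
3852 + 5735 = 9587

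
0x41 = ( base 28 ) 29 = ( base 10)65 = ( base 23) 2j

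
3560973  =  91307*39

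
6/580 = 3/290= 0.01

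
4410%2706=1704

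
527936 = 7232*73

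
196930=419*470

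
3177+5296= 8473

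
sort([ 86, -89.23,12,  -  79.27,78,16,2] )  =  [  -  89.23, - 79.27,2,12,16,78,86 ] 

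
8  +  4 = 12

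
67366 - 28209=39157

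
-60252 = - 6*10042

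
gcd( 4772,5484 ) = 4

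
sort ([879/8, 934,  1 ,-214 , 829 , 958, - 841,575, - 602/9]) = [ - 841, - 214 , - 602/9, 1,879/8 , 575, 829 , 934, 958 ] 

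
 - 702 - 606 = - 1308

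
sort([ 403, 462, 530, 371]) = [371,403, 462,530]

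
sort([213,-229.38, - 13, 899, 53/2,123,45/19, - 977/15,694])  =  [ - 229.38, - 977/15, - 13,45/19,53/2, 123 , 213,694,  899]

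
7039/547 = 7039/547 = 12.87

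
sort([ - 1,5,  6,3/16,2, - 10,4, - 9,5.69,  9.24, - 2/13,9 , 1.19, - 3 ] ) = [ -10, - 9, - 3, - 1, - 2/13,3/16,  1.19 , 2,  4, 5,  5.69, 6,9,9.24]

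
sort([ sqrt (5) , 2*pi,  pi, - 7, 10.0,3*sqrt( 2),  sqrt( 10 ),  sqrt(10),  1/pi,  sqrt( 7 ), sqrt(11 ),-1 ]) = [ -7,-1, 1/pi , sqrt(5 ),sqrt(7), pi, sqrt(10 ),  sqrt(10 ), sqrt(11),3 * sqrt ( 2 ),  2*pi,10.0] 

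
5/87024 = 5/87024 = 0.00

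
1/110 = 1/110  =  0.01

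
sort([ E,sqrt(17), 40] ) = [ E,sqrt(17), 40]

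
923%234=221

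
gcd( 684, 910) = 2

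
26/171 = 26/171   =  0.15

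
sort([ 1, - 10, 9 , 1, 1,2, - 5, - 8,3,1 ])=[-10, - 8, - 5,1, 1,1, 1, 2,3,9 ]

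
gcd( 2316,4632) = 2316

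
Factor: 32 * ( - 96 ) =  - 2^10*3^1 = - 3072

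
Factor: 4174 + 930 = 5104 =2^4*11^1*29^1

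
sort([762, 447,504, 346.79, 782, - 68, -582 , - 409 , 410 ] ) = [ - 582, - 409 , - 68, 346.79, 410,447, 504, 762 , 782] 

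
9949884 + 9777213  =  19727097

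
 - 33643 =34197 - 67840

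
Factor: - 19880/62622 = - 20/63  =  - 2^2*3^(  -  2)*5^1*7^ ( - 1 ) 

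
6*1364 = 8184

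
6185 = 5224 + 961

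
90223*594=53592462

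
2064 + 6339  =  8403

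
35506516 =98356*361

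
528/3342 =88/557=0.16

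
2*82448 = 164896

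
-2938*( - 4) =11752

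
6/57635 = 6/57635 =0.00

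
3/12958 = 3/12958  =  0.00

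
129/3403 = 129/3403 = 0.04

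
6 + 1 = 7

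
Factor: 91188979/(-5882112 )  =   - 2464567/158976= - 2^(-8 )*3^(-3 )*7^1 * 23^( - 1)*352081^1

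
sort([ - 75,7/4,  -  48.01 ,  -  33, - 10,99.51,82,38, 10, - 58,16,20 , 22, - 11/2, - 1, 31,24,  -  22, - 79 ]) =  [ - 79,-75,  -  58, - 48.01, - 33, - 22, -10, -11/2,  -  1 , 7/4,  10,16, 20,22, 24, 31,38,82 , 99.51]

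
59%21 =17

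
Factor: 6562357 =17^1*37^1 * 10433^1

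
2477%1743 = 734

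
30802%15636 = 15166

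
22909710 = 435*52666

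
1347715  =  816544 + 531171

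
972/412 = 243/103 = 2.36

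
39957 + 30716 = 70673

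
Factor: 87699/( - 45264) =-31/16 = - 2^( - 4 )  *31^1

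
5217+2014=7231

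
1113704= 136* 8189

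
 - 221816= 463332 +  - 685148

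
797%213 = 158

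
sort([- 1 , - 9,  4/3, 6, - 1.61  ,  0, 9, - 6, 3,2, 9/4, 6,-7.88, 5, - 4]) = [ -9, - 7.88,  -  6, - 4, - 1.61,-1, 0,4/3, 2,9/4, 3, 5,6, 6,9 ] 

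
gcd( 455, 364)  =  91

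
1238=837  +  401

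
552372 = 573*964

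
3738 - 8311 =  - 4573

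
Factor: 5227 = 5227^1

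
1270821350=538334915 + 732486435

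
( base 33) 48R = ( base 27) 6a3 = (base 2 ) 1001000100111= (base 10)4647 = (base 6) 33303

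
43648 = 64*682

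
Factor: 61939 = 23^1*2693^1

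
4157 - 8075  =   - 3918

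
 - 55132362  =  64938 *( - 849)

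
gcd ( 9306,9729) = 423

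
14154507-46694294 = - 32539787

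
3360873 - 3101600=259273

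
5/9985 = 1/1997  =  0.00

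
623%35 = 28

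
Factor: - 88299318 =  -2^1*3^1*14716553^1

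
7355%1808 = 123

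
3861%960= 21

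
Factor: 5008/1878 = 2^3 * 3^(- 1 ) = 8/3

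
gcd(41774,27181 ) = 1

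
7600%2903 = 1794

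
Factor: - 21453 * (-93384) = 2003366952 = 2^3*3^3*1297^1*7151^1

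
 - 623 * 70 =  - 43610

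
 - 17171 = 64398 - 81569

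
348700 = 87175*4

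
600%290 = 20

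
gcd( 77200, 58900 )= 100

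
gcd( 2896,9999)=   1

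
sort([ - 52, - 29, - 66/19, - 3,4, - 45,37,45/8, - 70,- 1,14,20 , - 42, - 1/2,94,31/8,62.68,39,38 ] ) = [ - 70, - 52, - 45,- 42 , - 29,-66/19, - 3,  -  1, - 1/2, 31/8,4,  45/8,14, 20, 37,38,39 , 62.68 , 94 ] 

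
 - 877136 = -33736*26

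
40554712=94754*428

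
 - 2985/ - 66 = 45 + 5/22 =45.23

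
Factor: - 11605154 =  - 2^1*11^1*527507^1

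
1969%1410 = 559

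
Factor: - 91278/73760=-99/80=- 2^( - 4)*3^2*5^ (-1 )*11^1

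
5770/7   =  824 + 2/7 = 824.29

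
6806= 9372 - 2566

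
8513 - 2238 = 6275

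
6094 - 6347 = - 253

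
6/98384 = 3/49192= 0.00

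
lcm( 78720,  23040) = 944640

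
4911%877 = 526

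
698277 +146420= 844697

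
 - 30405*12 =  - 364860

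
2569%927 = 715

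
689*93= 64077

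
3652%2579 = 1073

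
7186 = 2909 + 4277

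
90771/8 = 11346 + 3/8 = 11346.38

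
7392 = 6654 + 738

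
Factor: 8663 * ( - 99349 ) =-860660387 = -8663^1*99349^1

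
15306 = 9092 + 6214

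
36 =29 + 7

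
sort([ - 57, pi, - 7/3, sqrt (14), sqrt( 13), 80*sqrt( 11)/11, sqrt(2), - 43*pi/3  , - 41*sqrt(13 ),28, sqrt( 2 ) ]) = [ - 41*sqrt(13), - 57, - 43*pi/3, - 7/3, sqrt( 2), sqrt( 2 ), pi,sqrt( 13), sqrt( 14),  80*sqrt( 11 ) /11 , 28 ]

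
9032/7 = 9032/7 = 1290.29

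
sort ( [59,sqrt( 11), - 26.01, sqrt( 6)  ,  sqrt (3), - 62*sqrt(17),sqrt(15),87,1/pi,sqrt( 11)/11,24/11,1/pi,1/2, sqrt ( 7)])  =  [ - 62*sqrt( 17),  -  26.01, sqrt(11)/11, 1/pi , 1/pi,1/2,sqrt(3), 24/11, sqrt(6),sqrt (7),sqrt(11),sqrt( 15),  59, 87 ]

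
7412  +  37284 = 44696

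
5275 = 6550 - 1275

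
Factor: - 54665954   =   - 2^1*7^1*683^1* 5717^1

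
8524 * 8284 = 70612816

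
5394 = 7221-1827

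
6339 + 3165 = 9504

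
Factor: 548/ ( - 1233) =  - 2^2*3^( - 2)  =  - 4/9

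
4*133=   532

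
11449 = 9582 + 1867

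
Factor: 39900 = 2^2*3^1*5^2*7^1*19^1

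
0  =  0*756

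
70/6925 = 14/1385 = 0.01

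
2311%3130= 2311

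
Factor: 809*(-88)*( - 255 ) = 18153960  =  2^3*3^1*5^1 *11^1*17^1*809^1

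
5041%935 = 366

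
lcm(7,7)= 7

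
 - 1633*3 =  - 4899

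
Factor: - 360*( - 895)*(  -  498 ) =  - 160455600= -2^4*3^3*5^2  *83^1*179^1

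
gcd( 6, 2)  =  2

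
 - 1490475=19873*( - 75)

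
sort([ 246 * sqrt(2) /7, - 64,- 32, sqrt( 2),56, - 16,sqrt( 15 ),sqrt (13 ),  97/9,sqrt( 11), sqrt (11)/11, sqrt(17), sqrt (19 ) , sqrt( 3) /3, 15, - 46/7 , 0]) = [ -64, - 32, - 16, - 46/7, 0, sqrt(11)/11, sqrt( 3)/3 , sqrt (2), sqrt (11) , sqrt(13 ), sqrt( 15),sqrt(17 )  ,  sqrt (19), 97/9, 15,  246*sqrt ( 2 ) /7, 56 ]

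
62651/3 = 62651/3 = 20883.67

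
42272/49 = 862 + 34/49 = 862.69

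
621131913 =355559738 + 265572175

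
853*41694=35564982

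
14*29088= 407232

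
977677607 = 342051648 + 635625959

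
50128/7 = 50128/7 = 7161.14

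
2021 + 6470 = 8491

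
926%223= 34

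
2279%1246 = 1033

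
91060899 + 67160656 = 158221555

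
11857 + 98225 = 110082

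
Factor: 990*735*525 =382016250= 2^1*3^4*5^4*7^3*11^1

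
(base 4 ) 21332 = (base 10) 638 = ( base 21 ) 198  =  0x27e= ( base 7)1601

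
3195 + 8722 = 11917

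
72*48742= 3509424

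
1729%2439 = 1729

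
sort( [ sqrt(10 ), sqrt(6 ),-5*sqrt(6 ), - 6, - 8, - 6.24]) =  [  -  5 *sqrt( 6 ), -8, - 6.24, - 6, sqrt(6 ) , sqrt (10 ) ]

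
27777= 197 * 141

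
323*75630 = 24428490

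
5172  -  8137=-2965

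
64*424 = 27136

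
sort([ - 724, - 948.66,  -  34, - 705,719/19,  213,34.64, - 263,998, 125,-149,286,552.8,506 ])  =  [ - 948.66,- 724,-705, - 263, -149, - 34,34.64,  719/19  ,  125,213,286,506, 552.8,998] 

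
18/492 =3/82 = 0.04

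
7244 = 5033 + 2211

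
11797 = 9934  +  1863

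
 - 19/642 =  - 19/642 = - 0.03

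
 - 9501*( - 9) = 85509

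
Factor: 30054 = 2^1*3^1*5009^1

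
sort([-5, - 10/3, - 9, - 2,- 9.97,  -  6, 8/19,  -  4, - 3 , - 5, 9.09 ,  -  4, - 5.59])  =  [ - 9.97, - 9,-6, - 5.59,-5  ,-5, - 4, - 4, - 10/3,- 3, - 2, 8/19,9.09] 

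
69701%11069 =3287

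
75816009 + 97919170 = 173735179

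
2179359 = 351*6209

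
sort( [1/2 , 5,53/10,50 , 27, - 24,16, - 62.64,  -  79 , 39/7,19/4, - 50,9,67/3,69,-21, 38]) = [ - 79, -62.64, - 50,-24 , - 21,1/2,19/4,5, 53/10,39/7,9,16,67/3, 27, 38,50, 69]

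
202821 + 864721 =1067542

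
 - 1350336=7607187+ -8957523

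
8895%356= 351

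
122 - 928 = -806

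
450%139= 33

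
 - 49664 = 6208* ( - 8) 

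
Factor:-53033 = - 181^1*293^1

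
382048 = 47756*8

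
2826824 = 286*9884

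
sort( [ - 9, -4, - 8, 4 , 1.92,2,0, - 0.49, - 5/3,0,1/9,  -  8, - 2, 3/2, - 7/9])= [ - 9, - 8,-8, - 4,-2, - 5/3,-7/9, - 0.49 , 0 , 0,1/9, 3/2,1.92,2, 4] 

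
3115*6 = 18690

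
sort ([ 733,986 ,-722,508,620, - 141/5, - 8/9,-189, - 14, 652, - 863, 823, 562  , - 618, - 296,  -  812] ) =[ - 863 , - 812, - 722,-618, - 296, - 189, - 141/5,-14, - 8/9,508,562,620 , 652,733, 823,986]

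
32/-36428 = - 8/9107 = - 0.00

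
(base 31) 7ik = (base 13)342c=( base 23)die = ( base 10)7305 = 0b1110010001001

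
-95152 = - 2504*38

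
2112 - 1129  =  983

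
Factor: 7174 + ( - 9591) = -2417^1= - 2417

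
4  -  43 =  -39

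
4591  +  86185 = 90776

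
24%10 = 4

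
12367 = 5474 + 6893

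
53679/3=17893 = 17893.00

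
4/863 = 4/863 = 0.00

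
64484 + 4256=68740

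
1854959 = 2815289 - 960330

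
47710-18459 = 29251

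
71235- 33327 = 37908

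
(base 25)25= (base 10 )55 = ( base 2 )110111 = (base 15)3A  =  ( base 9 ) 61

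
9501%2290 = 341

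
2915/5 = 583 =583.00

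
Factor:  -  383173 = -7^1*19^1*43^1*67^1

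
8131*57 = 463467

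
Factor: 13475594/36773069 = 2^1*11^1*17^1*137^1*263^1 * 353^( - 1)* 104173^(-1) 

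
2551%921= 709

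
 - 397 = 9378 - 9775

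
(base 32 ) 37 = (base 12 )87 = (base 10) 103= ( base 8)147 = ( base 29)3G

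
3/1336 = 3/1336  =  0.00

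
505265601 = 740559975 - 235294374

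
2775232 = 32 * 86726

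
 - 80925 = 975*( -83 ) 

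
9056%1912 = 1408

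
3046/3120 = 1523/1560 = 0.98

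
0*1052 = 0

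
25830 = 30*861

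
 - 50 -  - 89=39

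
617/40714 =617/40714=0.02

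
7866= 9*874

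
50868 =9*5652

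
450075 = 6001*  75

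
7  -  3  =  4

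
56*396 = 22176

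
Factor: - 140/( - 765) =2^2*3^( - 2)*7^1 * 17^( - 1 ) = 28/153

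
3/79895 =3/79895 = 0.00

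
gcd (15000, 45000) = 15000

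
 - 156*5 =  - 780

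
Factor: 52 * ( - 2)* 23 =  - 2^3*13^1*23^1 = - 2392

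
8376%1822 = 1088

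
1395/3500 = 279/700  =  0.40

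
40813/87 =40813/87= 469.11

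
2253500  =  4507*500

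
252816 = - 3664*( - 69)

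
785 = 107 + 678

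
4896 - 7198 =-2302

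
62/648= 31/324 = 0.10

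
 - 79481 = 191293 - 270774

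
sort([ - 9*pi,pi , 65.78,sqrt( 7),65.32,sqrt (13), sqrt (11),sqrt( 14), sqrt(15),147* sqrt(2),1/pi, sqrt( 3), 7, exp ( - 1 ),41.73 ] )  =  [ - 9* pi,1/pi,exp(- 1 ),sqrt(3), sqrt( 7) , pi,sqrt( 11),sqrt( 13 ),  sqrt (14),sqrt(15),7,41.73,65.32,65.78, 147*sqrt (2 ) ] 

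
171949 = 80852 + 91097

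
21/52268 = 21/52268 = 0.00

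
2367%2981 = 2367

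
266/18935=38/2705 = 0.01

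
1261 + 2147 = 3408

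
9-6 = 3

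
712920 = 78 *9140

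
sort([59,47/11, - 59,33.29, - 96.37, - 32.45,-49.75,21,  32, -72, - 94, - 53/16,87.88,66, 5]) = [ - 96.37,  -  94, - 72, - 59, - 49.75, - 32.45, - 53/16,47/11,5, 21 , 32,33.29,59,66,87.88] 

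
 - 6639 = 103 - 6742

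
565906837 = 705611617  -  139704780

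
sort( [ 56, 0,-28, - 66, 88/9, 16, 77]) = [ - 66, - 28,0,88/9, 16, 56, 77]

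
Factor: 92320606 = 2^1*7^2*167^1*5641^1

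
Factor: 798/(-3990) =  - 5^( - 1)=   -1/5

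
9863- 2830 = 7033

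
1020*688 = 701760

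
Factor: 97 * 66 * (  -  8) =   -  2^4 * 3^1 * 11^1*97^1 = -  51216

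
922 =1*922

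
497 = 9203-8706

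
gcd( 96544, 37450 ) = 14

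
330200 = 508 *650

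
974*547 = 532778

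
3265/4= 3265/4 = 816.25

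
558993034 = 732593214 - 173600180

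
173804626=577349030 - 403544404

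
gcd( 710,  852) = 142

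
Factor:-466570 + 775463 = 308893= 13^1*23761^1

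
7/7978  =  7/7978 = 0.00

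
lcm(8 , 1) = 8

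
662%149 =66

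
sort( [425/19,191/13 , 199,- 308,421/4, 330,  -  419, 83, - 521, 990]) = [-521, - 419, - 308,  191/13, 425/19, 83, 421/4, 199,  330,990 ] 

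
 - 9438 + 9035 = -403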